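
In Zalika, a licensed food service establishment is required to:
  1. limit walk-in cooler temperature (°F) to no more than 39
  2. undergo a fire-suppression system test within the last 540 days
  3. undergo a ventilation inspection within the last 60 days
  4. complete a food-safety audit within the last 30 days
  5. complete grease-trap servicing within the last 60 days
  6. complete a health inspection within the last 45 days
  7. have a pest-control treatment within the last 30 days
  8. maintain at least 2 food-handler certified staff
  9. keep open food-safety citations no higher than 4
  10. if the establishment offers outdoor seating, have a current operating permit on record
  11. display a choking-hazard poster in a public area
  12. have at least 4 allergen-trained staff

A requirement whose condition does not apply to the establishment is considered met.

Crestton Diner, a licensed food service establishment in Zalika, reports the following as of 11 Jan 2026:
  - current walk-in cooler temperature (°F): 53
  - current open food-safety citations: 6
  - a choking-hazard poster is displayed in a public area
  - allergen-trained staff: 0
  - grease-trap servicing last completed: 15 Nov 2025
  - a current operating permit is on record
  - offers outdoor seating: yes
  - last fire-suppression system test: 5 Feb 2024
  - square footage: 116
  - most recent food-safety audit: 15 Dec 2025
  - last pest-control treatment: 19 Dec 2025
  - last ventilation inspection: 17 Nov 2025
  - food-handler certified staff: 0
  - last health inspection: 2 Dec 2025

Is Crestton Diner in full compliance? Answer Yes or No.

No

1. walk-in cooler temperature (°F) 53 > 39 → not met
2. fire-suppression system test 706 days ago vs limit 540 → not met
3. ventilation inspection 55 days ago vs limit 60 → met
4. food-safety audit 27 days ago vs limit 30 → met
5. grease-trap servicing 57 days ago vs limit 60 → met
6. health inspection 40 days ago vs limit 45 → met
7. pest-control treatment 23 days ago vs limit 30 → met
8. food-handler certified staff 0 < 2 → not met
9. open food-safety citations 6 > 4 → not met
10. condition 'offers outdoor seating' holds; current operating permit present → met
11. choking-hazard poster present → met
12. allergen-trained staff 0 < 4 → not met
Not met: 1, 2, 8, 9, 12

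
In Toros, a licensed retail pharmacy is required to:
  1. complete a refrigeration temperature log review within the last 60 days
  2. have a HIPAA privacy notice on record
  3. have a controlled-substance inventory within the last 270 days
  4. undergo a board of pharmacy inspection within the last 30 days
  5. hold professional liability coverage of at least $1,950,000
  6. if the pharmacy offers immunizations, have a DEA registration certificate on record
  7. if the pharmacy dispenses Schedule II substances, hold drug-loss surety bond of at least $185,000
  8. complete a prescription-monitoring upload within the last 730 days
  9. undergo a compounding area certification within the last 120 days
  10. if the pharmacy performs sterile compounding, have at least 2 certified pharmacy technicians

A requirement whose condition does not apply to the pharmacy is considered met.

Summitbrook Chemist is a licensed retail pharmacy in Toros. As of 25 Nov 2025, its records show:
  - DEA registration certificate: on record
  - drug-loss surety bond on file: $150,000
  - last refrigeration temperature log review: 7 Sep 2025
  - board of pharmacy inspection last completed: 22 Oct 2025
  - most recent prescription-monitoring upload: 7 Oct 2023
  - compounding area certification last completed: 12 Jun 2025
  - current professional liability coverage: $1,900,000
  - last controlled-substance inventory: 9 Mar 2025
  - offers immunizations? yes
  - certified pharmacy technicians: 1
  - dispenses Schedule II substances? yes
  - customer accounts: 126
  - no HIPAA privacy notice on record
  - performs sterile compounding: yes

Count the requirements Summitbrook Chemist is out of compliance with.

1. refrigeration temperature log review 79 days ago vs limit 60 → not met
2. HIPAA privacy notice absent → not met
3. controlled-substance inventory 261 days ago vs limit 270 → met
4. board of pharmacy inspection 34 days ago vs limit 30 → not met
5. professional liability coverage $1,900,000 < $1,950,000 → not met
6. condition 'offers immunizations' holds; DEA registration certificate present → met
7. condition 'dispenses Schedule II substances' holds; drug-loss surety bond $150,000 < $185,000 → not met
8. prescription-monitoring upload 780 days ago vs limit 730 → not met
9. compounding area certification 166 days ago vs limit 120 → not met
10. condition 'performs sterile compounding' holds; certified pharmacy technicians 1 < 2 → not met
Not met: 8 of 10

8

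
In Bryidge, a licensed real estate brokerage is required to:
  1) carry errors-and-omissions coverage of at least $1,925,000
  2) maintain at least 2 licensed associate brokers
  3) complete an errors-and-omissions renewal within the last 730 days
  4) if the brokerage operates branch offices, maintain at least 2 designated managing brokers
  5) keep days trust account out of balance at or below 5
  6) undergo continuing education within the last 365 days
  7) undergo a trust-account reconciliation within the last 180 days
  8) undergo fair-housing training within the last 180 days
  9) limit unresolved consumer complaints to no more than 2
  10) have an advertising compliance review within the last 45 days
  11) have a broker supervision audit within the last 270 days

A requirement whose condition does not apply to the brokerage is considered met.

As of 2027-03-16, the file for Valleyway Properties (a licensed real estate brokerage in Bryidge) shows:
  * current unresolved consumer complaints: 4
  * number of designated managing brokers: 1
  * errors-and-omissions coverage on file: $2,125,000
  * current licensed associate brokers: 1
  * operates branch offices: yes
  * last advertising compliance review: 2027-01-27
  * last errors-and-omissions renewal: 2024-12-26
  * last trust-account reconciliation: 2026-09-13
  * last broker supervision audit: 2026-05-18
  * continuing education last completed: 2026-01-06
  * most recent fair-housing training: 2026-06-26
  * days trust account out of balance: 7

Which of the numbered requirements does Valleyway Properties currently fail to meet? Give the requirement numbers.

1. errors-and-omissions coverage $2,125,000 ≥ $1,925,000 → met
2. licensed associate brokers 1 < 2 → not met
3. errors-and-omissions renewal 810 days ago vs limit 730 → not met
4. condition 'operates branch offices' holds; designated managing brokers 1 < 2 → not met
5. days trust account out of balance 7 > 5 → not met
6. continuing education 434 days ago vs limit 365 → not met
7. trust-account reconciliation 184 days ago vs limit 180 → not met
8. fair-housing training 263 days ago vs limit 180 → not met
9. unresolved consumer complaints 4 > 2 → not met
10. advertising compliance review 48 days ago vs limit 45 → not met
11. broker supervision audit 302 days ago vs limit 270 → not met
Not met: 2, 3, 4, 5, 6, 7, 8, 9, 10, 11

2, 3, 4, 5, 6, 7, 8, 9, 10, 11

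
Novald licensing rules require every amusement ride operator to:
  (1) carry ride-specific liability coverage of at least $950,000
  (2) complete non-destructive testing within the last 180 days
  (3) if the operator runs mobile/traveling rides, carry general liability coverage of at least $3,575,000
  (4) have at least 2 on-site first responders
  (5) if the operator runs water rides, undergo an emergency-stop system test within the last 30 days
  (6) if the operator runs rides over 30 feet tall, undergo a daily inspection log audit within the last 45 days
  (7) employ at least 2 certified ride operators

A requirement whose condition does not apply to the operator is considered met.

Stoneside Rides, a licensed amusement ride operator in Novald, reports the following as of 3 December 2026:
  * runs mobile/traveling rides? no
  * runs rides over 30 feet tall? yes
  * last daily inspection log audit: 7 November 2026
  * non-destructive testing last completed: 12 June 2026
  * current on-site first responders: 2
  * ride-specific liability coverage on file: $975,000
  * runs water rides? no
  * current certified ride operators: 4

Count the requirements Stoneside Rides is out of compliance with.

0

1. ride-specific liability coverage $975,000 ≥ $950,000 → met
2. non-destructive testing 174 days ago vs limit 180 → met
3. condition 'runs mobile/traveling rides' does not hold → requirement n/a → met
4. on-site first responders 2 ≥ 2 → met
5. condition 'runs water rides' does not hold → requirement n/a → met
6. condition 'runs rides over 30 feet tall' holds; daily inspection log audit 26 days ago vs limit 45 → met
7. certified ride operators 4 ≥ 2 → met
Not met: 0 of 7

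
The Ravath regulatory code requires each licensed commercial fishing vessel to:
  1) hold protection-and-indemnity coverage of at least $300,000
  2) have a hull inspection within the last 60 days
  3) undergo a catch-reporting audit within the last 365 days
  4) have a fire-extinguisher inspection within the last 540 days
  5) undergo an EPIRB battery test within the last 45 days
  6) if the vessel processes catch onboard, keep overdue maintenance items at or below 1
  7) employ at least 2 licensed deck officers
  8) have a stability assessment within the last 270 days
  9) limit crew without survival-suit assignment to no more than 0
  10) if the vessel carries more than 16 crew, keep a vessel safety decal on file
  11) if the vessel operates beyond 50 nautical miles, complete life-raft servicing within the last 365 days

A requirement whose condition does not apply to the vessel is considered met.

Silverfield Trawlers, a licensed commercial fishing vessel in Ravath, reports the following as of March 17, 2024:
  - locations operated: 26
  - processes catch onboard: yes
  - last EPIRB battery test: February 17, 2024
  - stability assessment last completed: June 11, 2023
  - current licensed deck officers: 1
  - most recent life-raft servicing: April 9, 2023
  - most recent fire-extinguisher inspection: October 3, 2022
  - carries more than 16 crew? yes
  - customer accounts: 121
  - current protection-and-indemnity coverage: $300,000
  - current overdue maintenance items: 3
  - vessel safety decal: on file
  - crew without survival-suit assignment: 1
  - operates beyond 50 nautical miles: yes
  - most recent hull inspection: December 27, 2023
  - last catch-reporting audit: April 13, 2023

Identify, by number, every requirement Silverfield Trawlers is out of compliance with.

1. protection-and-indemnity coverage $300,000 ≥ $300,000 → met
2. hull inspection 81 days ago vs limit 60 → not met
3. catch-reporting audit 339 days ago vs limit 365 → met
4. fire-extinguisher inspection 531 days ago vs limit 540 → met
5. EPIRB battery test 29 days ago vs limit 45 → met
6. condition 'processes catch onboard' holds; overdue maintenance items 3 > 1 → not met
7. licensed deck officers 1 < 2 → not met
8. stability assessment 280 days ago vs limit 270 → not met
9. crew without survival-suit assignment 1 > 0 → not met
10. condition 'carries more than 16 crew' holds; vessel safety decal present → met
11. condition 'operates beyond 50 nautical miles' holds; life-raft servicing 343 days ago vs limit 365 → met
Not met: 2, 6, 7, 8, 9

2, 6, 7, 8, 9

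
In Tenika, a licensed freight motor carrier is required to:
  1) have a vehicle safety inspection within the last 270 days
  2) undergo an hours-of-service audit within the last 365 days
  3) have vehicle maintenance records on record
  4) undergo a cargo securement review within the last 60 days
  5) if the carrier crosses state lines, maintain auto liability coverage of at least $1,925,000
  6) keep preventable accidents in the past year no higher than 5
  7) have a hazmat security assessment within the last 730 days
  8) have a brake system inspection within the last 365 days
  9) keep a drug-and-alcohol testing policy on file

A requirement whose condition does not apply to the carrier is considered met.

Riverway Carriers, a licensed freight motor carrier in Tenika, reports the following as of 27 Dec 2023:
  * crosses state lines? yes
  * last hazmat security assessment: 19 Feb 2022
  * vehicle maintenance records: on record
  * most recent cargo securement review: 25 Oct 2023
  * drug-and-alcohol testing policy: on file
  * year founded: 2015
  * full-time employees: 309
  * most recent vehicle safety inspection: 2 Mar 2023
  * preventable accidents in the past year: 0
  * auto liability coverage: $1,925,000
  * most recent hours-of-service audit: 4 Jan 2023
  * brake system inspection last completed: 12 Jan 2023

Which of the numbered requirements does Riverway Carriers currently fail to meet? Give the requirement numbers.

1, 4

1. vehicle safety inspection 300 days ago vs limit 270 → not met
2. hours-of-service audit 357 days ago vs limit 365 → met
3. vehicle maintenance records present → met
4. cargo securement review 63 days ago vs limit 60 → not met
5. condition 'crosses state lines' holds; auto liability coverage $1,925,000 ≥ $1,925,000 → met
6. preventable accidents in the past year 0 ≤ 5 → met
7. hazmat security assessment 676 days ago vs limit 730 → met
8. brake system inspection 349 days ago vs limit 365 → met
9. drug-and-alcohol testing policy present → met
Not met: 1, 4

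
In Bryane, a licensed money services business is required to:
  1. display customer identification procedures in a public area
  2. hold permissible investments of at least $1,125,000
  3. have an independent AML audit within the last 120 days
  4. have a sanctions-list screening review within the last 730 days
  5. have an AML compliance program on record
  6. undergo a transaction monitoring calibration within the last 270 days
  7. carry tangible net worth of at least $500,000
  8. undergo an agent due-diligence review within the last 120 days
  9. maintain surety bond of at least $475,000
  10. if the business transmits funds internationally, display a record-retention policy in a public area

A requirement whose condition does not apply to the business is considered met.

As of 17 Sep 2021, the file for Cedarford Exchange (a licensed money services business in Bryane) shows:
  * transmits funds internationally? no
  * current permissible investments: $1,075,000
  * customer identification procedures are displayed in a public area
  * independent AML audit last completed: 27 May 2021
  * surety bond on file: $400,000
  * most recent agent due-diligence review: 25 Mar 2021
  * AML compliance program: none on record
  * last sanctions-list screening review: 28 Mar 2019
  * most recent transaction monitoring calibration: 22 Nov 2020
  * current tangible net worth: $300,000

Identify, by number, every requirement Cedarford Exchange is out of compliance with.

1. customer identification procedures present → met
2. permissible investments $1,075,000 < $1,125,000 → not met
3. independent AML audit 113 days ago vs limit 120 → met
4. sanctions-list screening review 904 days ago vs limit 730 → not met
5. AML compliance program absent → not met
6. transaction monitoring calibration 299 days ago vs limit 270 → not met
7. tangible net worth $300,000 < $500,000 → not met
8. agent due-diligence review 176 days ago vs limit 120 → not met
9. surety bond $400,000 < $475,000 → not met
10. condition 'transmits funds internationally' does not hold → requirement n/a → met
Not met: 2, 4, 5, 6, 7, 8, 9

2, 4, 5, 6, 7, 8, 9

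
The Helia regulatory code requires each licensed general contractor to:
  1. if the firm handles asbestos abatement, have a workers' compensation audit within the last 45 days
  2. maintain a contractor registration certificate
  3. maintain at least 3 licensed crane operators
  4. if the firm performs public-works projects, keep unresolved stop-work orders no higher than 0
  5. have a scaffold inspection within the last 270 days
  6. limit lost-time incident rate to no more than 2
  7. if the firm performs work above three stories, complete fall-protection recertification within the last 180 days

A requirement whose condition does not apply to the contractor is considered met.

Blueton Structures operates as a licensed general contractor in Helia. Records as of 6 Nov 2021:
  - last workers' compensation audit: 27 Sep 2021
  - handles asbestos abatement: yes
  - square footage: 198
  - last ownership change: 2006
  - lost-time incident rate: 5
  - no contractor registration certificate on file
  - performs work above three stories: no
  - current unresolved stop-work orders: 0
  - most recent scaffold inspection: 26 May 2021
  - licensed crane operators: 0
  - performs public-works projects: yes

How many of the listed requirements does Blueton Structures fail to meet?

3

1. condition 'handles asbestos abatement' holds; workers' compensation audit 40 days ago vs limit 45 → met
2. contractor registration certificate absent → not met
3. licensed crane operators 0 < 3 → not met
4. condition 'performs public-works projects' holds; unresolved stop-work orders 0 ≤ 0 → met
5. scaffold inspection 164 days ago vs limit 270 → met
6. lost-time incident rate 5 > 2 → not met
7. condition 'performs work above three stories' does not hold → requirement n/a → met
Not met: 3 of 7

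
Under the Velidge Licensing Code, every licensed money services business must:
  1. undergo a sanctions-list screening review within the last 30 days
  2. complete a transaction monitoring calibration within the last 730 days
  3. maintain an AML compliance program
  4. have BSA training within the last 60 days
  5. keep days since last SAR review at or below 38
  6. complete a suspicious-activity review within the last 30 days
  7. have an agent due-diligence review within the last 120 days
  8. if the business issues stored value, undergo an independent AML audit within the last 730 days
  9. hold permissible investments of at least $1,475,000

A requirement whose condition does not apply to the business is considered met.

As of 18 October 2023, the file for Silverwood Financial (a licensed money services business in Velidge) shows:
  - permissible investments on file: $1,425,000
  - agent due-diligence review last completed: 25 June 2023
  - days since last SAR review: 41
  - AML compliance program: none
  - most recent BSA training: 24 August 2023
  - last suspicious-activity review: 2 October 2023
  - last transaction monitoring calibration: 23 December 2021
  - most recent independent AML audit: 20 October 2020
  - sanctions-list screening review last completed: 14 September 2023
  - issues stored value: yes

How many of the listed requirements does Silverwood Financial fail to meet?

1. sanctions-list screening review 34 days ago vs limit 30 → not met
2. transaction monitoring calibration 664 days ago vs limit 730 → met
3. AML compliance program absent → not met
4. BSA training 55 days ago vs limit 60 → met
5. days since last SAR review 41 > 38 → not met
6. suspicious-activity review 16 days ago vs limit 30 → met
7. agent due-diligence review 115 days ago vs limit 120 → met
8. condition 'issues stored value' holds; independent AML audit 1093 days ago vs limit 730 → not met
9. permissible investments $1,425,000 < $1,475,000 → not met
Not met: 5 of 9

5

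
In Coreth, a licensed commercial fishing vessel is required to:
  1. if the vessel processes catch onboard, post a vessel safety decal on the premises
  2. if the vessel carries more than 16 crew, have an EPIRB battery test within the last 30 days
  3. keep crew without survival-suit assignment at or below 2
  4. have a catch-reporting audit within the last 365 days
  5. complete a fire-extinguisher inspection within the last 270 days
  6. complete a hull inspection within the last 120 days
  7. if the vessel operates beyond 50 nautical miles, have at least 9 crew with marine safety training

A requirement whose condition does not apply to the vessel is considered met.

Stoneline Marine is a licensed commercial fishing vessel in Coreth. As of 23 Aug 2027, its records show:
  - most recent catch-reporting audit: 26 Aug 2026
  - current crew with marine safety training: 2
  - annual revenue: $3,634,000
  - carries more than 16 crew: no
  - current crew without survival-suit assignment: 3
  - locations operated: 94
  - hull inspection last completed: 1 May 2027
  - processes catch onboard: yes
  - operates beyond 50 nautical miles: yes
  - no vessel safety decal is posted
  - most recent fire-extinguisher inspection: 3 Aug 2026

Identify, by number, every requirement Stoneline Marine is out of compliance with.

1, 3, 5, 7

1. condition 'processes catch onboard' holds; vessel safety decal absent → not met
2. condition 'carries more than 16 crew' does not hold → requirement n/a → met
3. crew without survival-suit assignment 3 > 2 → not met
4. catch-reporting audit 362 days ago vs limit 365 → met
5. fire-extinguisher inspection 385 days ago vs limit 270 → not met
6. hull inspection 114 days ago vs limit 120 → met
7. condition 'operates beyond 50 nautical miles' holds; crew with marine safety training 2 < 9 → not met
Not met: 1, 3, 5, 7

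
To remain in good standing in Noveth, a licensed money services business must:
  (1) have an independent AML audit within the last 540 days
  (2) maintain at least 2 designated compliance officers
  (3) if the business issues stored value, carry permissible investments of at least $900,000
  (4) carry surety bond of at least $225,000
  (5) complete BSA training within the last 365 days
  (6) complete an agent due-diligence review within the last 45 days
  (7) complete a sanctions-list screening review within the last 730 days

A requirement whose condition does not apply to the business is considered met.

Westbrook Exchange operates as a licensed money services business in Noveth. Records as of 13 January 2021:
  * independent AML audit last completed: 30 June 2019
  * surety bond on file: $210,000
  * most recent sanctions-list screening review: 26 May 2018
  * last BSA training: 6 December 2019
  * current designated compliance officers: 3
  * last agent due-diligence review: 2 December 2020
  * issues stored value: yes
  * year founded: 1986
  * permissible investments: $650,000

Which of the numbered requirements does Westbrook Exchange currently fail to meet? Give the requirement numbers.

1, 3, 4, 5, 7

1. independent AML audit 563 days ago vs limit 540 → not met
2. designated compliance officers 3 ≥ 2 → met
3. condition 'issues stored value' holds; permissible investments $650,000 < $900,000 → not met
4. surety bond $210,000 < $225,000 → not met
5. BSA training 404 days ago vs limit 365 → not met
6. agent due-diligence review 42 days ago vs limit 45 → met
7. sanctions-list screening review 963 days ago vs limit 730 → not met
Not met: 1, 3, 4, 5, 7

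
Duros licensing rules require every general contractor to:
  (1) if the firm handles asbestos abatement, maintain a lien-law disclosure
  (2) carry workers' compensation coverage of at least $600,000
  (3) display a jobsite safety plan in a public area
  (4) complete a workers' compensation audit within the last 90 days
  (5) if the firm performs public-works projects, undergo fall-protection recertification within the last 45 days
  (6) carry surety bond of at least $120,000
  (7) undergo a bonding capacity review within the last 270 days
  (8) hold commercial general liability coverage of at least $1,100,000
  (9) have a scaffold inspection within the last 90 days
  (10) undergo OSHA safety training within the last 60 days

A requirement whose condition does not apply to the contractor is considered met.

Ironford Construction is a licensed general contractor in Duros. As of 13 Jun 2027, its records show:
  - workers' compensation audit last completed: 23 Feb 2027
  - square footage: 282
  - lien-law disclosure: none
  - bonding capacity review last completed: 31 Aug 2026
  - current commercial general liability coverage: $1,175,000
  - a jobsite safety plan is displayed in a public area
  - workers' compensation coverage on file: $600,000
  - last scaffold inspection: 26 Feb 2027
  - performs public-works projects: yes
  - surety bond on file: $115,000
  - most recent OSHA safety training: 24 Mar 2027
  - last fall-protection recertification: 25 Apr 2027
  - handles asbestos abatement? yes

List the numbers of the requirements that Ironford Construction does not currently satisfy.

1. condition 'handles asbestos abatement' holds; lien-law disclosure absent → not met
2. workers' compensation coverage $600,000 ≥ $600,000 → met
3. jobsite safety plan present → met
4. workers' compensation audit 110 days ago vs limit 90 → not met
5. condition 'performs public-works projects' holds; fall-protection recertification 49 days ago vs limit 45 → not met
6. surety bond $115,000 < $120,000 → not met
7. bonding capacity review 286 days ago vs limit 270 → not met
8. commercial general liability coverage $1,175,000 ≥ $1,100,000 → met
9. scaffold inspection 107 days ago vs limit 90 → not met
10. OSHA safety training 81 days ago vs limit 60 → not met
Not met: 1, 4, 5, 6, 7, 9, 10

1, 4, 5, 6, 7, 9, 10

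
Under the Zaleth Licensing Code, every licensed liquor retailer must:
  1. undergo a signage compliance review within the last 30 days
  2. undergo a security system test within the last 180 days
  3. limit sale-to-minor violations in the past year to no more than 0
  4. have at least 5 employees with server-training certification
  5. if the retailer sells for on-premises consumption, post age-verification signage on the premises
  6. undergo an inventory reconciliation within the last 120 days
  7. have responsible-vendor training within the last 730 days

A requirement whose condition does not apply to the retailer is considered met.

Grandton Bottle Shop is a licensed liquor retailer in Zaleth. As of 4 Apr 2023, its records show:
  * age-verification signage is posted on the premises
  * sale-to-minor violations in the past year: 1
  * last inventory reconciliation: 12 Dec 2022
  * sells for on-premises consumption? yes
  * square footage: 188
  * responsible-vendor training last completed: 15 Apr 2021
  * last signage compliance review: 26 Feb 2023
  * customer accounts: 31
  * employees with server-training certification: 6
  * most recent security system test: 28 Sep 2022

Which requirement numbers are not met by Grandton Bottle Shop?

1, 2, 3

1. signage compliance review 37 days ago vs limit 30 → not met
2. security system test 188 days ago vs limit 180 → not met
3. sale-to-minor violations in the past year 1 > 0 → not met
4. employees with server-training certification 6 ≥ 5 → met
5. condition 'sells for on-premises consumption' holds; age-verification signage present → met
6. inventory reconciliation 113 days ago vs limit 120 → met
7. responsible-vendor training 719 days ago vs limit 730 → met
Not met: 1, 2, 3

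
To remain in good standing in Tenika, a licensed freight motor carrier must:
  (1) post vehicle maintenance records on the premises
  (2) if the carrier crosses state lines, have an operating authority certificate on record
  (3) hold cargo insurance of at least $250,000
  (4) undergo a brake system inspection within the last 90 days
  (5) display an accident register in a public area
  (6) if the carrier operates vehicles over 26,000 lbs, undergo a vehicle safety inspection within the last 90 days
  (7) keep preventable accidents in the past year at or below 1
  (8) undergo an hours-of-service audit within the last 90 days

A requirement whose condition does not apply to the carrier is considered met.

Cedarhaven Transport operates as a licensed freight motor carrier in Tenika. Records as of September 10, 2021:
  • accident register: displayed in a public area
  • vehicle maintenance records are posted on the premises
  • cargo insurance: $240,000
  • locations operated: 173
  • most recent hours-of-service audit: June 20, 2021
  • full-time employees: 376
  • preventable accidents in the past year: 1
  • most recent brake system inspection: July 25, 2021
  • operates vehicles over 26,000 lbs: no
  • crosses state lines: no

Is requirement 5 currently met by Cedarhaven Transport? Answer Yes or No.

5. accident register present → met

Yes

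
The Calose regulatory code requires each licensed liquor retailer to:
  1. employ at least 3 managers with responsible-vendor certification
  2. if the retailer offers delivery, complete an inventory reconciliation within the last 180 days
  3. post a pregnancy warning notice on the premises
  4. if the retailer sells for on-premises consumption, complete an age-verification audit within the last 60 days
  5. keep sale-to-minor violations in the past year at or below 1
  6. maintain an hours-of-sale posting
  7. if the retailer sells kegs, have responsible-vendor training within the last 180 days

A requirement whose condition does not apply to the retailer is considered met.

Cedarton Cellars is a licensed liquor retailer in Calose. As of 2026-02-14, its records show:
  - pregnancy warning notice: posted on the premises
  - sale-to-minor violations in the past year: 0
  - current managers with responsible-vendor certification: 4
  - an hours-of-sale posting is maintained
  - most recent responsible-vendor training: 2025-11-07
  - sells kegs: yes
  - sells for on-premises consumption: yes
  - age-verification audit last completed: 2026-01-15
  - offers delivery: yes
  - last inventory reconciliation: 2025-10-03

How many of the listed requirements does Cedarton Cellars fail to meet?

1. managers with responsible-vendor certification 4 ≥ 3 → met
2. condition 'offers delivery' holds; inventory reconciliation 134 days ago vs limit 180 → met
3. pregnancy warning notice present → met
4. condition 'sells for on-premises consumption' holds; age-verification audit 30 days ago vs limit 60 → met
5. sale-to-minor violations in the past year 0 ≤ 1 → met
6. hours-of-sale posting present → met
7. condition 'sells kegs' holds; responsible-vendor training 99 days ago vs limit 180 → met
Not met: 0 of 7

0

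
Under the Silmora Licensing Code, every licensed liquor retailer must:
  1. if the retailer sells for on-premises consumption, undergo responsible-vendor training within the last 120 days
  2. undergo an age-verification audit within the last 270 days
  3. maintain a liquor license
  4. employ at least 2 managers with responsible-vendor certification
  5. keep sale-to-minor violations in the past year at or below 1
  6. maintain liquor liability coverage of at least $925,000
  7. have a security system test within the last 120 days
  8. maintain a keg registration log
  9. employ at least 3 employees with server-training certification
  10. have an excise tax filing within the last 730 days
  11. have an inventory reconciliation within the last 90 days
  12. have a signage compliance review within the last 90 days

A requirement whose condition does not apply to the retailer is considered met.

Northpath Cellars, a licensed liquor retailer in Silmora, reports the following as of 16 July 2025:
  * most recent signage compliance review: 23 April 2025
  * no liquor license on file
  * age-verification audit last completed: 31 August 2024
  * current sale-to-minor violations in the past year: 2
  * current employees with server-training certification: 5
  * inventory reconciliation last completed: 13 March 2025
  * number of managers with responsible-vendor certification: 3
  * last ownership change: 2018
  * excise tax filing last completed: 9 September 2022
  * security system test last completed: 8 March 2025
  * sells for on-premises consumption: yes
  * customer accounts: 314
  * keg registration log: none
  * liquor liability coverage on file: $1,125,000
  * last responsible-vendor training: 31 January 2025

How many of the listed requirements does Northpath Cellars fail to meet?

8

1. condition 'sells for on-premises consumption' holds; responsible-vendor training 166 days ago vs limit 120 → not met
2. age-verification audit 319 days ago vs limit 270 → not met
3. liquor license absent → not met
4. managers with responsible-vendor certification 3 ≥ 2 → met
5. sale-to-minor violations in the past year 2 > 1 → not met
6. liquor liability coverage $1,125,000 ≥ $925,000 → met
7. security system test 130 days ago vs limit 120 → not met
8. keg registration log absent → not met
9. employees with server-training certification 5 ≥ 3 → met
10. excise tax filing 1041 days ago vs limit 730 → not met
11. inventory reconciliation 125 days ago vs limit 90 → not met
12. signage compliance review 84 days ago vs limit 90 → met
Not met: 8 of 12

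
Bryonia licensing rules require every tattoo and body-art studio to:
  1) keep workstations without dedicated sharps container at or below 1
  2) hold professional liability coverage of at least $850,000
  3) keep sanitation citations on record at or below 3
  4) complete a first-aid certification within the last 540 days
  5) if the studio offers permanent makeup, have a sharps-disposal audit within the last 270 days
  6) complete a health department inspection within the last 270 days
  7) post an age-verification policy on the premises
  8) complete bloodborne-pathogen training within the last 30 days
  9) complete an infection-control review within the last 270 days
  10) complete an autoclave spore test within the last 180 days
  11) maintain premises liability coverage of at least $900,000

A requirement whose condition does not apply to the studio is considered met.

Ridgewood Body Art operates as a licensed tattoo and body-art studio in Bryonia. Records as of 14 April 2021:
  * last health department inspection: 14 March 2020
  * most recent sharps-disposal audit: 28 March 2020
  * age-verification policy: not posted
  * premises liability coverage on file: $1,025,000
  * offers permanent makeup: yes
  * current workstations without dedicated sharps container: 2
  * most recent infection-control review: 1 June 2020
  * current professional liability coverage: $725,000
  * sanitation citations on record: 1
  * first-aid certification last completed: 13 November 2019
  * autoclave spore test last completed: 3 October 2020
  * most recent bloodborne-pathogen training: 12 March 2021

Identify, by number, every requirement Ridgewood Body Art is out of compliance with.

1. workstations without dedicated sharps container 2 > 1 → not met
2. professional liability coverage $725,000 < $850,000 → not met
3. sanitation citations on record 1 ≤ 3 → met
4. first-aid certification 518 days ago vs limit 540 → met
5. condition 'offers permanent makeup' holds; sharps-disposal audit 382 days ago vs limit 270 → not met
6. health department inspection 396 days ago vs limit 270 → not met
7. age-verification policy absent → not met
8. bloodborne-pathogen training 33 days ago vs limit 30 → not met
9. infection-control review 317 days ago vs limit 270 → not met
10. autoclave spore test 193 days ago vs limit 180 → not met
11. premises liability coverage $1,025,000 ≥ $900,000 → met
Not met: 1, 2, 5, 6, 7, 8, 9, 10

1, 2, 5, 6, 7, 8, 9, 10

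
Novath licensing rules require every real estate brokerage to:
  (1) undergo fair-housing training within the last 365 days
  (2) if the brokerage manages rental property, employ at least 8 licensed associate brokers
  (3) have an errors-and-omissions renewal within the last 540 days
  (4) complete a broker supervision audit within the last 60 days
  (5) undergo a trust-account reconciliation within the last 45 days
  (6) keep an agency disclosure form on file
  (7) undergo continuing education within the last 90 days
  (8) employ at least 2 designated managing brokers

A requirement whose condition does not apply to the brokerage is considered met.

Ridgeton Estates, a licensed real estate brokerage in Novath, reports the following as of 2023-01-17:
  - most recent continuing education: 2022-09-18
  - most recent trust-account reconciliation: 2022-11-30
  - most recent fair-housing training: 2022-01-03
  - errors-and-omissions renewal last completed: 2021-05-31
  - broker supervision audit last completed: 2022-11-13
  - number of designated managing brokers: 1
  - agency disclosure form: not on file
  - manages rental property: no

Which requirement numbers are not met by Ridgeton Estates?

1, 3, 4, 5, 6, 7, 8

1. fair-housing training 379 days ago vs limit 365 → not met
2. condition 'manages rental property' does not hold → requirement n/a → met
3. errors-and-omissions renewal 596 days ago vs limit 540 → not met
4. broker supervision audit 65 days ago vs limit 60 → not met
5. trust-account reconciliation 48 days ago vs limit 45 → not met
6. agency disclosure form absent → not met
7. continuing education 121 days ago vs limit 90 → not met
8. designated managing brokers 1 < 2 → not met
Not met: 1, 3, 4, 5, 6, 7, 8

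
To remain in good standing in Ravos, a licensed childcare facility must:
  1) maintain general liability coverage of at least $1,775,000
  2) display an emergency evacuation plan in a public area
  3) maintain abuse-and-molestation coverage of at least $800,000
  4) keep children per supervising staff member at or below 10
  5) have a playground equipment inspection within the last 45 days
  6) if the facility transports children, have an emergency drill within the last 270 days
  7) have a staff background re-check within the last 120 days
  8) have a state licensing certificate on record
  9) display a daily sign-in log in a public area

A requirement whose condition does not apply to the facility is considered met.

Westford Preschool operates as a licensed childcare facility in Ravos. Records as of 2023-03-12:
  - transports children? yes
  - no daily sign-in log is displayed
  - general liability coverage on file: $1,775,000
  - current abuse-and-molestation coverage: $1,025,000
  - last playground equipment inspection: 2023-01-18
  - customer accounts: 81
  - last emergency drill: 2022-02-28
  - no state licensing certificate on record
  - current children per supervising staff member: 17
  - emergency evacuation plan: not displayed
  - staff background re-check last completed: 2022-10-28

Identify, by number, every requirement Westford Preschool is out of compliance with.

2, 4, 5, 6, 7, 8, 9

1. general liability coverage $1,775,000 ≥ $1,775,000 → met
2. emergency evacuation plan absent → not met
3. abuse-and-molestation coverage $1,025,000 ≥ $800,000 → met
4. children per supervising staff member 17 > 10 → not met
5. playground equipment inspection 53 days ago vs limit 45 → not met
6. condition 'transports children' holds; emergency drill 377 days ago vs limit 270 → not met
7. staff background re-check 135 days ago vs limit 120 → not met
8. state licensing certificate absent → not met
9. daily sign-in log absent → not met
Not met: 2, 4, 5, 6, 7, 8, 9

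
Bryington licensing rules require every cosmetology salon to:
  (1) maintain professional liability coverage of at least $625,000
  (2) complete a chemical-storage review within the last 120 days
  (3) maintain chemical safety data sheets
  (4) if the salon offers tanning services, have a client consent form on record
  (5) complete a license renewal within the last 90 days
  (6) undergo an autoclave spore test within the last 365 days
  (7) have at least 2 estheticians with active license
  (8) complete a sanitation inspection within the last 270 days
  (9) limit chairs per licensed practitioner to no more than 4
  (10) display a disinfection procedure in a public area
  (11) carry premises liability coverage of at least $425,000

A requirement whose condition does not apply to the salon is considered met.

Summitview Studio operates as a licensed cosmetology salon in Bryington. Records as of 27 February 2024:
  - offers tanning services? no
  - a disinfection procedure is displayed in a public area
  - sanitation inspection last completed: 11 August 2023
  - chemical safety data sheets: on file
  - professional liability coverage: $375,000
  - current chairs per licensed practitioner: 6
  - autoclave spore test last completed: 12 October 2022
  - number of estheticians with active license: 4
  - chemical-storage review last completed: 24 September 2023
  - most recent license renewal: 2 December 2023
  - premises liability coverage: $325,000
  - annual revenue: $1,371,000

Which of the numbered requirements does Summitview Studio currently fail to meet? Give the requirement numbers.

1. professional liability coverage $375,000 < $625,000 → not met
2. chemical-storage review 156 days ago vs limit 120 → not met
3. chemical safety data sheets present → met
4. condition 'offers tanning services' does not hold → requirement n/a → met
5. license renewal 87 days ago vs limit 90 → met
6. autoclave spore test 503 days ago vs limit 365 → not met
7. estheticians with active license 4 ≥ 2 → met
8. sanitation inspection 200 days ago vs limit 270 → met
9. chairs per licensed practitioner 6 > 4 → not met
10. disinfection procedure present → met
11. premises liability coverage $325,000 < $425,000 → not met
Not met: 1, 2, 6, 9, 11

1, 2, 6, 9, 11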